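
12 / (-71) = -12 / 71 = -0.17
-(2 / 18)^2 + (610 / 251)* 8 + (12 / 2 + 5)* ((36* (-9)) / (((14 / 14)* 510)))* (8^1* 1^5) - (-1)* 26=-18103937 / 1728135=-10.48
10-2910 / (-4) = 1475 / 2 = 737.50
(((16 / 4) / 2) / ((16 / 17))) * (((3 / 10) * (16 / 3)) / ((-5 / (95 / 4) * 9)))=-323 / 180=-1.79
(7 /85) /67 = 7 /5695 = 0.00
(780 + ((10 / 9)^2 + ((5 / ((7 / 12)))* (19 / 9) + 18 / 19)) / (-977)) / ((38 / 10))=41047269670 / 199979199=205.26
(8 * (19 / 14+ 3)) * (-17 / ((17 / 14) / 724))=-353312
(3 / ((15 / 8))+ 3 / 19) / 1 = 167 / 95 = 1.76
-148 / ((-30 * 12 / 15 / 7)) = 259 / 6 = 43.17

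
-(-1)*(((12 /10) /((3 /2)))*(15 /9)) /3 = 4 /9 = 0.44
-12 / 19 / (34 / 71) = -426 / 323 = -1.32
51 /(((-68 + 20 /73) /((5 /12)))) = -6205 /19776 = -0.31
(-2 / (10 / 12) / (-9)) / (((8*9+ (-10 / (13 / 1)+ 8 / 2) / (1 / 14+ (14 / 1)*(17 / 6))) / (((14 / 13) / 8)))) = 11683 / 23459220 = 0.00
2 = 2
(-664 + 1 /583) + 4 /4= -386528 /583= -663.00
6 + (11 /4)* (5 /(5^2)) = 131 /20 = 6.55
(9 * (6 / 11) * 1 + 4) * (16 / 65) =1568 / 715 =2.19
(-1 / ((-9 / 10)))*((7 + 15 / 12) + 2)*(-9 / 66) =-205 / 132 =-1.55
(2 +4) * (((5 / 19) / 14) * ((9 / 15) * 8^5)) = 294912 / 133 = 2217.38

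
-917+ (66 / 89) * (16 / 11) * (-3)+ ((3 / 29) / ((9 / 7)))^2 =-619904308 / 673641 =-920.23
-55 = -55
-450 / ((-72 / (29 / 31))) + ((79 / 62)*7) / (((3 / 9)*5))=6943 / 620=11.20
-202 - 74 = -276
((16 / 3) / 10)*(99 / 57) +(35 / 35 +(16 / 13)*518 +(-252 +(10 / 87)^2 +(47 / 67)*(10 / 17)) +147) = 5695005902374 / 10647047385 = 534.89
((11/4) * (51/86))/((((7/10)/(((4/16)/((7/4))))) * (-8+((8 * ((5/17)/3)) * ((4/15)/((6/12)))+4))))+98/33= 438454867/152411952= 2.88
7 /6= 1.17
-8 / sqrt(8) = -2 * sqrt(2) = -2.83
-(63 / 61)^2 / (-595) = 567 / 316285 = 0.00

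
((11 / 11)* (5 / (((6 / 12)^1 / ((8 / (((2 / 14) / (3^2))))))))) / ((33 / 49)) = 82320 / 11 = 7483.64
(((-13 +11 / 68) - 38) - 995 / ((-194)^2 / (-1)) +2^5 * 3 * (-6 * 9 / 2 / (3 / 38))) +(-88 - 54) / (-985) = -10361572232483 / 315107410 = -32882.67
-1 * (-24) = 24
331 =331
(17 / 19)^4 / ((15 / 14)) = 1169294 / 1954815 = 0.60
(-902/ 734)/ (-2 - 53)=41/ 1835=0.02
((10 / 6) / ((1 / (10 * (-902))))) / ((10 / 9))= -13530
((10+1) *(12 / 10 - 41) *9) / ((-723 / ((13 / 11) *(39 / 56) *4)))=302679 / 16870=17.94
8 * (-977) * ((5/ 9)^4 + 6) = -312569656/ 6561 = -47640.55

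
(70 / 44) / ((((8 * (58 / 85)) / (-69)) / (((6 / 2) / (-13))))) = 4.64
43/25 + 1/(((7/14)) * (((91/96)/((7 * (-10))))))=-47441/325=-145.97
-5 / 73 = -0.07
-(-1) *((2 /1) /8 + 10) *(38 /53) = 779 /106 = 7.35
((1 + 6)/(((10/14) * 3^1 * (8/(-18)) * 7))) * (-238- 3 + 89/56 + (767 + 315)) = -28311/32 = -884.72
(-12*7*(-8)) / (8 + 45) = 672 / 53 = 12.68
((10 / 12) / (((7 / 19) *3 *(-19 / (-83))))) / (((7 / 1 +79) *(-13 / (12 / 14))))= -415 / 164346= -0.00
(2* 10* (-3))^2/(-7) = -3600/7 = -514.29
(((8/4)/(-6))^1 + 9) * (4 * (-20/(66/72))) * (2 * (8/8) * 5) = -83200/11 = -7563.64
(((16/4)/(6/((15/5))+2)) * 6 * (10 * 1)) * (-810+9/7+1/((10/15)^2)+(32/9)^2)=-9001945/189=-47629.34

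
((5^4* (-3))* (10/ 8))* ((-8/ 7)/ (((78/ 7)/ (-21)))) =-65625/ 13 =-5048.08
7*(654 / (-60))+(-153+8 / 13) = -29729 / 130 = -228.68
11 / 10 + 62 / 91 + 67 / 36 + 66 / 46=1912789 / 376740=5.08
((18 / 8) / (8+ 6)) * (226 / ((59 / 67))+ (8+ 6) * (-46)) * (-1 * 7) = 102843 / 236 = 435.78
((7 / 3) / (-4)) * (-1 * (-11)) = -77 / 12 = -6.42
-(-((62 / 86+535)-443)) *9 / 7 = 35883 / 301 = 119.21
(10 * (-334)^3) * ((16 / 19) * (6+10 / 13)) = -524616632320 / 247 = -2123953977.00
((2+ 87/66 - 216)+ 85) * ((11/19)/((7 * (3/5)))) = -14045/798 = -17.60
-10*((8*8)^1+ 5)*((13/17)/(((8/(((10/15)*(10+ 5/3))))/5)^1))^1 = -261625/102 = -2564.95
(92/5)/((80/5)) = 23/20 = 1.15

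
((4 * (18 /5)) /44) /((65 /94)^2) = 159048 /232375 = 0.68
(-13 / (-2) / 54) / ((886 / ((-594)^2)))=42471 / 886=47.94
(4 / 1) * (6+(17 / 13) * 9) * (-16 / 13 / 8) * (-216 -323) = 996072 / 169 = 5893.92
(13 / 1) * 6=78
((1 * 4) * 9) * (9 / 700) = 81 / 175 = 0.46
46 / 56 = 23 / 28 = 0.82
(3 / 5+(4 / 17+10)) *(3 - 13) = -1842 / 17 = -108.35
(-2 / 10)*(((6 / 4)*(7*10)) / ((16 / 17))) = -357 / 16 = -22.31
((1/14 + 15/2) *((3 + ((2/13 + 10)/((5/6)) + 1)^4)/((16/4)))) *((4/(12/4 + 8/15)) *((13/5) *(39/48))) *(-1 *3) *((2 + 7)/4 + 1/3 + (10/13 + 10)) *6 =-2528355799004643/76895000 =-32880626.82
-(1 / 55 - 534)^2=-862538161 / 3025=-285136.58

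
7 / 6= 1.17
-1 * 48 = -48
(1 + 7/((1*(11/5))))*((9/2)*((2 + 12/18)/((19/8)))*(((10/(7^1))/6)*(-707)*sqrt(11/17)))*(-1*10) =7433600*sqrt(187)/3553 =28610.46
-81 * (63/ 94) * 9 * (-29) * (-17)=-22642011/ 94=-240872.46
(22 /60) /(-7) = -11 /210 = -0.05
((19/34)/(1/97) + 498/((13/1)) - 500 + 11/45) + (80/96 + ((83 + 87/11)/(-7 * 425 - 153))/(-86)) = -87939975247/216383310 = -406.41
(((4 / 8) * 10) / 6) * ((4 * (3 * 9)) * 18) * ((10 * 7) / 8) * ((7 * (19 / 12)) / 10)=125685 / 8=15710.62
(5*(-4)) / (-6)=10 / 3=3.33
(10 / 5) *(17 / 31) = 1.10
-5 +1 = -4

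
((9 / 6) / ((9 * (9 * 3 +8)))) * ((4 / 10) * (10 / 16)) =1 / 840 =0.00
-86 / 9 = -9.56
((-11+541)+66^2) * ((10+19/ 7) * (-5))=-310610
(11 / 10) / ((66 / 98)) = 49 / 30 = 1.63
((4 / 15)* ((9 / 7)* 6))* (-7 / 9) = -8 / 5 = -1.60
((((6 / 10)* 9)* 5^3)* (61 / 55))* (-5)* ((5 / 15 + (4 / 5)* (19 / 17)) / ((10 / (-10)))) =859185 / 187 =4594.57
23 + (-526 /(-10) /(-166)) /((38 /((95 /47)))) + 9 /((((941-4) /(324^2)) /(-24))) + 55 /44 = -24175.14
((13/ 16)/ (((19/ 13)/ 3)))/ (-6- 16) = -507/ 6688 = -0.08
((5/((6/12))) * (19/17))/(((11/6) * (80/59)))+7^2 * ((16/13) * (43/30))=13264073/145860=90.94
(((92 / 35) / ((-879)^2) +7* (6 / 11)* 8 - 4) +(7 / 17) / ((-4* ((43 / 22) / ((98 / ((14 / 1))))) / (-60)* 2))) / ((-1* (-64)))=8177281532117 / 13916686069440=0.59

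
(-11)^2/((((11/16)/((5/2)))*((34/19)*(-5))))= -836/17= -49.18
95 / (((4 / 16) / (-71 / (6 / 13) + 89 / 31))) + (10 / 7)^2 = -261406190 / 4557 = -57363.66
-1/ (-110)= 1/ 110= 0.01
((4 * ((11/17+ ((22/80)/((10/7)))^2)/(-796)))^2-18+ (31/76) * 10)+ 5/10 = -74710864003538811869/5566696729600000000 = -13.42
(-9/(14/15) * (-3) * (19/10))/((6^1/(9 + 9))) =4617/28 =164.89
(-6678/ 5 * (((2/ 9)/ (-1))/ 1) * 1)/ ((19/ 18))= 26712/ 95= 281.18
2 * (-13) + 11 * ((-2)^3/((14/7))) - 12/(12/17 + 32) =-9781/139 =-70.37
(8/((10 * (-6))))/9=-0.01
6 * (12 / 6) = 12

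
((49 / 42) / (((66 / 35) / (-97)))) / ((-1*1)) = 23765 / 396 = 60.01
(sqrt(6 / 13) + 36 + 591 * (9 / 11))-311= 209.22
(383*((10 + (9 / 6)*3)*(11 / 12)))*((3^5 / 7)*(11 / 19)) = 108859707 / 1064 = 102311.75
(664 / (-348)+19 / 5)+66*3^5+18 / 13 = 90713419 / 5655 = 16041.28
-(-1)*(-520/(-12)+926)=2908/3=969.33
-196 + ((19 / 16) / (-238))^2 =-2842168983 / 14500864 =-196.00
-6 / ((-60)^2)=-1 / 600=-0.00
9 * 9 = 81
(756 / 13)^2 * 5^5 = 1786050000 / 169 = 10568343.20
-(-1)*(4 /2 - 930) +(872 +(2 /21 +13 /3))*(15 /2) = 79033 /14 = 5645.21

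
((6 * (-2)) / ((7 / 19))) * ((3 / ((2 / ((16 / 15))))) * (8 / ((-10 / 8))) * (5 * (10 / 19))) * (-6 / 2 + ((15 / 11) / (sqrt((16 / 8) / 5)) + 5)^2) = 460800 * sqrt(10) / 77 + 19811328 / 847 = 42314.38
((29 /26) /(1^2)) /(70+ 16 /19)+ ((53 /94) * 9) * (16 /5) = 133674221 /8224060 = 16.25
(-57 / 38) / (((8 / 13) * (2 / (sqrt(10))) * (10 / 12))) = -117 * sqrt(10) / 80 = -4.62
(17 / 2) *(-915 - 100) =-17255 / 2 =-8627.50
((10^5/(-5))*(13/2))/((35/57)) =-1482000/7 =-211714.29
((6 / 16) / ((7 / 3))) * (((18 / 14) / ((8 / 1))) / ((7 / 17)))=1377 / 21952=0.06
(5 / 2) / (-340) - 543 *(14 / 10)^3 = -25329989 / 17000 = -1490.00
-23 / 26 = -0.88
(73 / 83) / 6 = 73 / 498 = 0.15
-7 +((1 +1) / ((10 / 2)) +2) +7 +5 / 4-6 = -47 / 20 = -2.35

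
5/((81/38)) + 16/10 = 1598/405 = 3.95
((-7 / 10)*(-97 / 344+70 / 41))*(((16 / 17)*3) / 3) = -140721 / 149855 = -0.94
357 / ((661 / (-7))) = -2499 / 661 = -3.78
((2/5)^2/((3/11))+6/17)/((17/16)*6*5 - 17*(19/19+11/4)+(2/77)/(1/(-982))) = -737968/45067425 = -0.02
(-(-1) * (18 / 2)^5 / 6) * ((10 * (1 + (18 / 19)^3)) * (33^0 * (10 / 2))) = 6244923825 / 6859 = 910471.47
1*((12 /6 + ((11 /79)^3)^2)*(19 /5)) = 9237356969457 /1215437277605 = 7.60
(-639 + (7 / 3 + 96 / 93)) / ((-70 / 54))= 532026 / 1085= 490.35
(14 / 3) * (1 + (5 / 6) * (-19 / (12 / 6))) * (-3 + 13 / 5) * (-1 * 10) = -1162 / 9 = -129.11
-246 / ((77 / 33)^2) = -2214 / 49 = -45.18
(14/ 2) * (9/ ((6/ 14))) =147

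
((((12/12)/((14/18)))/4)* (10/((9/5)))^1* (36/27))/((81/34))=1700/1701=1.00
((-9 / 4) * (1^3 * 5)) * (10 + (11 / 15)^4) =-520891 / 4500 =-115.75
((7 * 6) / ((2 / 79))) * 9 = 14931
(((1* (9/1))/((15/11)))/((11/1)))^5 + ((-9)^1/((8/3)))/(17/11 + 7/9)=-1581201/1150000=-1.37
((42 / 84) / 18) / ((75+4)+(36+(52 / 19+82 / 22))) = 209 / 913896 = 0.00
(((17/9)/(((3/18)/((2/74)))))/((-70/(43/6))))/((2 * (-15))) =731/699300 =0.00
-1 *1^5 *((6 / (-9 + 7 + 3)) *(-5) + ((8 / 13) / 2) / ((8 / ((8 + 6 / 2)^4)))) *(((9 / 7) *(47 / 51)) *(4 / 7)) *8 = -31270416 / 10829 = -2887.66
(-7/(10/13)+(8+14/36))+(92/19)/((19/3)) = 868/16245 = 0.05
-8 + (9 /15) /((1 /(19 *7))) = 359 /5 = 71.80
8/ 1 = 8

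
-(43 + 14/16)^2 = -123201/64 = -1925.02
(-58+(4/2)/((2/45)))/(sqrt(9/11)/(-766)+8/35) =-23493710240/413065199 - 36595650 * sqrt(11)/413065199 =-57.17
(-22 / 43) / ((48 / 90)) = -165 / 172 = -0.96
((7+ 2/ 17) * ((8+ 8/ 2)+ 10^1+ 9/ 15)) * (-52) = -710996/ 85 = -8364.66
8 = 8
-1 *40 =-40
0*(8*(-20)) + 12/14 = 0.86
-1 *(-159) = 159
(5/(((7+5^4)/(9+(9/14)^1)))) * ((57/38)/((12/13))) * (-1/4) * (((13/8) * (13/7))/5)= -296595/15855616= -0.02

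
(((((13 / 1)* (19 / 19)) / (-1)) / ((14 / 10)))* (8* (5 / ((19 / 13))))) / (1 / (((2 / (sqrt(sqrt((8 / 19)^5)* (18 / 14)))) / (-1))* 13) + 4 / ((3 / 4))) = -5283890435787600 / 110888746022591-361899287100* 38^(3 / 4)* sqrt(7) / 110888746022591-6593306850* sqrt(38) / 110888746022591-120120975* 38^(1 / 4)* sqrt(7) / 776221222158137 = -47.78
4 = 4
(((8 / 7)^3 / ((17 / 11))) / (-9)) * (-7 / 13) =5632 / 97461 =0.06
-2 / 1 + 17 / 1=15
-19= -19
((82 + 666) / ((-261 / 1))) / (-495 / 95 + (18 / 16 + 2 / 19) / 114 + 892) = -4320448 / 1336883325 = -0.00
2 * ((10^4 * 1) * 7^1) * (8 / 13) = 1120000 / 13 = 86153.85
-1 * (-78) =78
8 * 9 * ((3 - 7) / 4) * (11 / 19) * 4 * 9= -28512 / 19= -1500.63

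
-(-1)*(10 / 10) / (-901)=-1 / 901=-0.00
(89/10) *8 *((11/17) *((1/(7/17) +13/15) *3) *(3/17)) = 4064808/50575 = 80.37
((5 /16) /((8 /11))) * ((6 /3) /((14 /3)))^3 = 1485 /43904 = 0.03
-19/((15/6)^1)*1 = -38/5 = -7.60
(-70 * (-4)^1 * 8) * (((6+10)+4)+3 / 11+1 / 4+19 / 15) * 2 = 97616.48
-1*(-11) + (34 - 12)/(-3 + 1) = 0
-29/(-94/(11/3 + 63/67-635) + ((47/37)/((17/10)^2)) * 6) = -39292080773/3775227342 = -10.41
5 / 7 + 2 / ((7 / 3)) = 11 / 7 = 1.57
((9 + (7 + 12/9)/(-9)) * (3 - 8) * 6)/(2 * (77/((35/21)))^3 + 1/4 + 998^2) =-1090000/5369519277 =-0.00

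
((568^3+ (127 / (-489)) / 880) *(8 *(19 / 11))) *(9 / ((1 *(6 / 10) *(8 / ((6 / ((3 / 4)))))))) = 1498270192064147 / 39446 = 37982816814.48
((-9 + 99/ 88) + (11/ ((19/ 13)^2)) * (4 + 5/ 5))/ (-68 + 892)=51617/ 2379712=0.02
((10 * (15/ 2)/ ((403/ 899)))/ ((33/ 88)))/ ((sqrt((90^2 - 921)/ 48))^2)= 92800/ 31109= 2.98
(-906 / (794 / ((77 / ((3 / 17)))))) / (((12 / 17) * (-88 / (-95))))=-29019935 / 38112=-761.44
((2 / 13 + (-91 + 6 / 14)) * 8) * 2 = -131648 / 91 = -1446.68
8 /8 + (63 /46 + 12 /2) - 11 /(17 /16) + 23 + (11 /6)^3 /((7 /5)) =15026965 /591192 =25.42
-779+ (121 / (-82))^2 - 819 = -10730311 / 6724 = -1595.82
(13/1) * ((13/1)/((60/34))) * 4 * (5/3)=5746/9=638.44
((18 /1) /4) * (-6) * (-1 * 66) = 1782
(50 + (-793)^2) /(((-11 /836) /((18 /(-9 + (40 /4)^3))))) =-860333832 /991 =-868147.16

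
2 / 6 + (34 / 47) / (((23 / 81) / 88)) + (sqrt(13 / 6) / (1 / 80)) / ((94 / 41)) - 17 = 820 * sqrt(78) / 141 + 673006 / 3243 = 258.89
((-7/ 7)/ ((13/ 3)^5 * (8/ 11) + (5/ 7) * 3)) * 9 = -168399/ 20832503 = -0.01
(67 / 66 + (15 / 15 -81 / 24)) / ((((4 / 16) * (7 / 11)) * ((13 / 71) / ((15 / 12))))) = -127445 / 2184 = -58.35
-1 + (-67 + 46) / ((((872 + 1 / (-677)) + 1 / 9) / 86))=-8158861 / 2656882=-3.07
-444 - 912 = -1356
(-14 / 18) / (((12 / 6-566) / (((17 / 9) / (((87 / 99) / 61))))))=79849 / 441612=0.18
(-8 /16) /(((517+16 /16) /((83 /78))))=-83 /80808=-0.00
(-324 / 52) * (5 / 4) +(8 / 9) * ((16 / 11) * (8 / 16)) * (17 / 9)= -304279 / 46332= -6.57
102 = 102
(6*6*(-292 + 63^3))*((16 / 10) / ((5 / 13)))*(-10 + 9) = -187016544 / 5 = -37403308.80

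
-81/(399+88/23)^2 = -42849/85840225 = -0.00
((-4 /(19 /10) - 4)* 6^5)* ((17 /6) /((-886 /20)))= 3036.37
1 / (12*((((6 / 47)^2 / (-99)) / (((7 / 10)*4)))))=-170093 / 120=-1417.44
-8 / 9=-0.89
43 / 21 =2.05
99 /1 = 99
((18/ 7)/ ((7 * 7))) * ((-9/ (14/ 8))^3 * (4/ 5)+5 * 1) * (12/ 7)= -38458584/ 4117715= -9.34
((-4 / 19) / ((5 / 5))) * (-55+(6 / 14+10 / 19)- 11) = 34604 / 2527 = 13.69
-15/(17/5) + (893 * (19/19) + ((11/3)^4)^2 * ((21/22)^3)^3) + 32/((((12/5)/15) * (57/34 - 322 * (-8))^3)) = 1442668761407517566364429/64451575853588391424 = 22383.76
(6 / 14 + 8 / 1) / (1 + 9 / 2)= 118 / 77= 1.53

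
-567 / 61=-9.30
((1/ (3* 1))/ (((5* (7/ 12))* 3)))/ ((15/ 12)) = 0.03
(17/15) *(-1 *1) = -17/15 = -1.13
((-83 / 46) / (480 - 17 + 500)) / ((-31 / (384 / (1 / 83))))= 440896 / 228873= 1.93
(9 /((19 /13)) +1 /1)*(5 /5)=136 /19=7.16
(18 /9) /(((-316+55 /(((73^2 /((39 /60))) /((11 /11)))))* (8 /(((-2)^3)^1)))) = 42632 /6735713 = 0.01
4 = 4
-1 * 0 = 0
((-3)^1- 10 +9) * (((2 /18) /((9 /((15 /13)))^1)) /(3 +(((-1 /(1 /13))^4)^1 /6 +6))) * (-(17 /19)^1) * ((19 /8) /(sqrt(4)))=17 /1339182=0.00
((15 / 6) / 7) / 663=5 / 9282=0.00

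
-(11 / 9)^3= -1331 / 729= -1.83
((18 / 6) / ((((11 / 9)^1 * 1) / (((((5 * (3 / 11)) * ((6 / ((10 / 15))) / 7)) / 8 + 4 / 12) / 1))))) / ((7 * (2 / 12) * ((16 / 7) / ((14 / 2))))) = 27567 / 7744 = 3.56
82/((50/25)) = 41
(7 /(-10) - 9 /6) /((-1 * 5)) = 11 /25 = 0.44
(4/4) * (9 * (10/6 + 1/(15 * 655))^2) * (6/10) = 804520128/53628125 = 15.00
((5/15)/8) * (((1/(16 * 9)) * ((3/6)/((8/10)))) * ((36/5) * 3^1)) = 1/256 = 0.00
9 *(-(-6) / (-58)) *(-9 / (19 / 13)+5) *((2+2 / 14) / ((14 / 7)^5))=4455 / 61712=0.07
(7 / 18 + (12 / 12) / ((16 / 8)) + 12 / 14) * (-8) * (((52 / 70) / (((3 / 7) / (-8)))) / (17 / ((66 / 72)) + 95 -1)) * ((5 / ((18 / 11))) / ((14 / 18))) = 5536960 / 818937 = 6.76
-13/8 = -1.62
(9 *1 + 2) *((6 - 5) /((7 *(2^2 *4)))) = 11 /112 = 0.10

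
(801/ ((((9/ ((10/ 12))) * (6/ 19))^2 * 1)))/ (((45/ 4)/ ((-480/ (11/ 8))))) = -51406400/ 24057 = -2136.86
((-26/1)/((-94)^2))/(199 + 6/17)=-221/14972602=-0.00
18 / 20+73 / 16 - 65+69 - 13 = -283 / 80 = -3.54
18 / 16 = 1.12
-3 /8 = -0.38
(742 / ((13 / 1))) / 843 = 742 / 10959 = 0.07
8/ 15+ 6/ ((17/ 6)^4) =784808/ 1252815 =0.63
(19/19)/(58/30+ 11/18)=90/229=0.39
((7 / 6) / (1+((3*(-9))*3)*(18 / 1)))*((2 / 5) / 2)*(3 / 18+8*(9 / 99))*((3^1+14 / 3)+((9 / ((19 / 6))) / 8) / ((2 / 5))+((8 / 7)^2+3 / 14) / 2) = -0.00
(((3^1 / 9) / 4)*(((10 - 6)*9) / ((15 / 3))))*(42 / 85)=126 / 425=0.30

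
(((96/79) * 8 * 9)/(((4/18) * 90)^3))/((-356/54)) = -1458/878875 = -0.00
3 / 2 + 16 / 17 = 2.44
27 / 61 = 0.44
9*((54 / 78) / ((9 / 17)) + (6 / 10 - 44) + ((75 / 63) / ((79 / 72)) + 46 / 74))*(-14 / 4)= 483404049 / 379990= 1272.15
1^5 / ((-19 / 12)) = -12 / 19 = -0.63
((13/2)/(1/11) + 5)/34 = 9/4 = 2.25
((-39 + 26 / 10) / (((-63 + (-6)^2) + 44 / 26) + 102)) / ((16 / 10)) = -1183 / 3988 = -0.30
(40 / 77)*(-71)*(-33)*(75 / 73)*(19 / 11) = 12141000 / 5621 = 2159.94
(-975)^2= 950625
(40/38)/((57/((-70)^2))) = 90.49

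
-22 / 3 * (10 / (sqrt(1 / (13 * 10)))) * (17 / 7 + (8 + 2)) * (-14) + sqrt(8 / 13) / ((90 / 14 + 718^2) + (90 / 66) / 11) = 145486.38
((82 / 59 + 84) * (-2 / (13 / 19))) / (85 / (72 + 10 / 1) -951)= 15698408 / 59746999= 0.26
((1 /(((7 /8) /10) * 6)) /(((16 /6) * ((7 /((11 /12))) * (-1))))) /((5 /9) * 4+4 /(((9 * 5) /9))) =-825 /26656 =-0.03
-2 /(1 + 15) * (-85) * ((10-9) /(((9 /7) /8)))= 66.11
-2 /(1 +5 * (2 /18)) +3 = 12 /7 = 1.71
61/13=4.69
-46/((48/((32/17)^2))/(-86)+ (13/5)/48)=165120/371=445.07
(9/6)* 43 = 129/2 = 64.50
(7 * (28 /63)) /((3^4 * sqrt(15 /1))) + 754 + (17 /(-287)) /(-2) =28 * sqrt(15) /10935 + 432813 /574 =754.04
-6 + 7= 1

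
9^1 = 9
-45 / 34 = -1.32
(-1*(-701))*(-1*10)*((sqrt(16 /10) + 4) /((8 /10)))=-35050- 3505*sqrt(10)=-46133.78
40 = 40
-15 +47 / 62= -883 / 62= -14.24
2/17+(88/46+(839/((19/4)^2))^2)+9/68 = 16604681271/11989532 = 1384.93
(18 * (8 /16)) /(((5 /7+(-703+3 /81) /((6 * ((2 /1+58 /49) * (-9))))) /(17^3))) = 1353836106 /147065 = 9205.70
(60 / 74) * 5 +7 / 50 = 7759 / 1850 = 4.19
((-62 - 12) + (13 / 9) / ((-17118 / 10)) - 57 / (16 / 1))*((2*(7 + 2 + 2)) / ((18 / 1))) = -94.80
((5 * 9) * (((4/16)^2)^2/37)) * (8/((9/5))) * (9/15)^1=15/1184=0.01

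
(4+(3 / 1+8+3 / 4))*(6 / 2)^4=5103 / 4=1275.75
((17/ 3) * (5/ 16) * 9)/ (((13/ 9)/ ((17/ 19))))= 39015/ 3952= 9.87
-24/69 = -0.35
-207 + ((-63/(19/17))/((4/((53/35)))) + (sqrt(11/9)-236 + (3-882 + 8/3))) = -1528367/1140 + sqrt(11)/3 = -1339.57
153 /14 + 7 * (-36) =-3375 /14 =-241.07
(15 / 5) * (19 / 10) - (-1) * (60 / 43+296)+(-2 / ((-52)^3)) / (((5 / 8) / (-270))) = 143165701 / 472355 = 303.09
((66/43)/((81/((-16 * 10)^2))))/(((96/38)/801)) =59523200/387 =153806.72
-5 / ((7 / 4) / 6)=-120 / 7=-17.14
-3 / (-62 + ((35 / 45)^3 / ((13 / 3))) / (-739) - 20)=7003503 / 191429425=0.04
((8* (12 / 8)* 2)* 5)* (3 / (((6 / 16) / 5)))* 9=43200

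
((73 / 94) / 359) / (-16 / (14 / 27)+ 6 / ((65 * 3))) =-33215 / 473321396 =-0.00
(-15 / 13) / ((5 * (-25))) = 3 / 325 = 0.01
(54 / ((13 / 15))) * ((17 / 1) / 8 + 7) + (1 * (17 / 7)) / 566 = 58568707 / 103012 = 568.56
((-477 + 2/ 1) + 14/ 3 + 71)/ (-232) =599/ 348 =1.72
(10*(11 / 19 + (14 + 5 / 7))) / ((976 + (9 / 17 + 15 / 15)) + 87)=345780 / 2406901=0.14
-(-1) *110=110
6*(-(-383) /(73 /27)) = 62046 /73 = 849.95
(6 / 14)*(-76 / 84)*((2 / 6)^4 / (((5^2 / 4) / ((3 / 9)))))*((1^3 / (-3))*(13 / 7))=988 / 6251175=0.00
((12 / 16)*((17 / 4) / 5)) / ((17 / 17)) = 0.64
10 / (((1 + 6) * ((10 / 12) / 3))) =36 / 7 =5.14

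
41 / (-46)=-41 / 46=-0.89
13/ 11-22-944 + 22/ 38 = -201526/ 209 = -964.24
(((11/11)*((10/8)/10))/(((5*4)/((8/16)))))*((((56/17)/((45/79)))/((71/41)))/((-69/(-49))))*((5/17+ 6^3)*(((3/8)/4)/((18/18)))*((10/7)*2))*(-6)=-583580347/226529760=-2.58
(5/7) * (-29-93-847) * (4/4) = -4845/7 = -692.14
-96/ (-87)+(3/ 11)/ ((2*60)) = 14109/ 12760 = 1.11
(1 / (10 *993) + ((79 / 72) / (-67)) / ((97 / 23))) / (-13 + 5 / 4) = 2929147 / 9099444870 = 0.00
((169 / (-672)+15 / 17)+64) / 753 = 738343 / 8602272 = 0.09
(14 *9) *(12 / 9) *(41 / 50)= 3444 / 25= 137.76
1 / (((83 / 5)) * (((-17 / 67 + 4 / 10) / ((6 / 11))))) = 10050 / 44737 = 0.22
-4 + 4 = 0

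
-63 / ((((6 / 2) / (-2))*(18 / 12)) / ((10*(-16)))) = -4480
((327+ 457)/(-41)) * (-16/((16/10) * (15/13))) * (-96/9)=-652288/369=-1767.72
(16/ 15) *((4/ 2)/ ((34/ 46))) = 736/ 255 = 2.89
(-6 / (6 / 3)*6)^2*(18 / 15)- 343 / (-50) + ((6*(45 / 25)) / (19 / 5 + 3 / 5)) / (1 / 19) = 243263 / 550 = 442.30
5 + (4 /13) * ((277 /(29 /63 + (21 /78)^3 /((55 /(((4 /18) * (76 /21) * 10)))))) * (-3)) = -1157312909 /2115563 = -547.05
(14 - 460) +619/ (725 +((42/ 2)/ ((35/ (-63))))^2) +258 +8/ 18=-90752773/ 484614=-187.27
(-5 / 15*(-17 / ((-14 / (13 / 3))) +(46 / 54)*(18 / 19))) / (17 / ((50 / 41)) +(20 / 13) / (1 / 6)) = -1573975 / 18028017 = -0.09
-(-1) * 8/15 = 8/15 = 0.53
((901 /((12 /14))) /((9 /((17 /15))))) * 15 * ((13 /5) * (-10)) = -1393847 /27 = -51623.96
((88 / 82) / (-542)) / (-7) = 22 / 77777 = 0.00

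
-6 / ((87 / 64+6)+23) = -384 / 1943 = -0.20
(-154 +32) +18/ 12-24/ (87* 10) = -34953/ 290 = -120.53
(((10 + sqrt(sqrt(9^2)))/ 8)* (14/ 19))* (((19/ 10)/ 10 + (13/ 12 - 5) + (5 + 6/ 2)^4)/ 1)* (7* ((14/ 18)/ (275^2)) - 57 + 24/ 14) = -525481644364339/ 1939781250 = -270897.37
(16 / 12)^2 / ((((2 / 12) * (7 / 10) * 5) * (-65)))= -64 / 1365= -0.05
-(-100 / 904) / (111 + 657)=0.00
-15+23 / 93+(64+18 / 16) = 37477 / 744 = 50.37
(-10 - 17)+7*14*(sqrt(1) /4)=-5 /2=-2.50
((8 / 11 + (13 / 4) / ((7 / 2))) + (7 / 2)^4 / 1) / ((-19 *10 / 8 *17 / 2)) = -186917 / 248710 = -0.75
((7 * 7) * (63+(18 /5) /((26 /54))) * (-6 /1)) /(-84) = 246.67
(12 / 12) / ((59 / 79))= 79 / 59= 1.34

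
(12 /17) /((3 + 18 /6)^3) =1 /306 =0.00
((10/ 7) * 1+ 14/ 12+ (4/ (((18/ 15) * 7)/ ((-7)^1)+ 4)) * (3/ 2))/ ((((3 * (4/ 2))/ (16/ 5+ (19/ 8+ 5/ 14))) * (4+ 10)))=330539/ 987840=0.33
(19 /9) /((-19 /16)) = -16 /9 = -1.78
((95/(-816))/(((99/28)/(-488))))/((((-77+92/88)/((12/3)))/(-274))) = 177836960/766989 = 231.86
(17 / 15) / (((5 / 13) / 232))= 51272 / 75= 683.63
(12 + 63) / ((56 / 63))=675 / 8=84.38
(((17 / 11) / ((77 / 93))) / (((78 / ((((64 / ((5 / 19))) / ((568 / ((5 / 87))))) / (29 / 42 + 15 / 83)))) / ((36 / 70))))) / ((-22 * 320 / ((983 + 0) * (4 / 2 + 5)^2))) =-0.00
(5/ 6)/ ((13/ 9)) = 15/ 26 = 0.58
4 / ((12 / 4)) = 4 / 3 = 1.33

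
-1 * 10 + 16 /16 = -9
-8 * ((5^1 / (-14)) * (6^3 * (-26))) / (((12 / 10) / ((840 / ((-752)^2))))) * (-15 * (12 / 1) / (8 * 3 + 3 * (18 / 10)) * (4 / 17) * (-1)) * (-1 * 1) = 52650000 / 1840097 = 28.61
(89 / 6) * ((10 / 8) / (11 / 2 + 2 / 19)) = 3.31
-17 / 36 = -0.47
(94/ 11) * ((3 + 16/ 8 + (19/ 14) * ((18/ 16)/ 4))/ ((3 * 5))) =3.07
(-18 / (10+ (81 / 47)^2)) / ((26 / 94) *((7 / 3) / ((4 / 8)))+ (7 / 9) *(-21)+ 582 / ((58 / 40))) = -0.00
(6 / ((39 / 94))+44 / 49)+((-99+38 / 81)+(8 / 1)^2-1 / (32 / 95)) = -36555635 / 1651104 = -22.14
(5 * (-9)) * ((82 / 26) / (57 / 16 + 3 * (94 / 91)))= -68880 / 3233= -21.31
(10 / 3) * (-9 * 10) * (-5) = 1500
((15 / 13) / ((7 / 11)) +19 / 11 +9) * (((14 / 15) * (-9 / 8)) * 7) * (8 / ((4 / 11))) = -263613 / 130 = -2027.79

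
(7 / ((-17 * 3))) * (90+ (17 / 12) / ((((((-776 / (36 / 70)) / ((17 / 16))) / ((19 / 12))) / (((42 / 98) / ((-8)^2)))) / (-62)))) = -23362115821 / 1891205120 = -12.35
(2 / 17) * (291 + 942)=2466 / 17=145.06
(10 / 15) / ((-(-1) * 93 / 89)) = 178 / 279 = 0.64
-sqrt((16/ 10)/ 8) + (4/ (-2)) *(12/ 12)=-2- sqrt(5)/ 5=-2.45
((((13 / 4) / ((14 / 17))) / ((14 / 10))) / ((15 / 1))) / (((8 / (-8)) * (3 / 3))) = -221 / 1176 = -0.19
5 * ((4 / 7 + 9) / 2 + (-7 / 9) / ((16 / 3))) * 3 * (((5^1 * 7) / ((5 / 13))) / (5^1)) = 20267 / 16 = 1266.69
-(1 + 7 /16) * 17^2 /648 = -6647 /10368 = -0.64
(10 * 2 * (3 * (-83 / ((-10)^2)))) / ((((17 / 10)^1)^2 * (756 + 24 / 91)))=-0.02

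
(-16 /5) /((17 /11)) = -176 /85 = -2.07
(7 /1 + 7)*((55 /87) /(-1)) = -770 /87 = -8.85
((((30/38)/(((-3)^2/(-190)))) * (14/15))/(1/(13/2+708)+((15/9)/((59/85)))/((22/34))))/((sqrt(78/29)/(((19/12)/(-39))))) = 32459735 * sqrt(2262)/14882708178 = 0.10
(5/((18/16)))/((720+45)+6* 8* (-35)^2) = 8/107217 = 0.00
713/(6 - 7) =-713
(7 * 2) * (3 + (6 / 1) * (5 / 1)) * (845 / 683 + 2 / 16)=1719333 / 2732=629.33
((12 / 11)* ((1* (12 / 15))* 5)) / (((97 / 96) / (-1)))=-4608 / 1067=-4.32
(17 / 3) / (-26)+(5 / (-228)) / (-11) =-2347 / 10868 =-0.22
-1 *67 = -67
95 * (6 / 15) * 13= 494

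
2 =2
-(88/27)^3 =-681472/19683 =-34.62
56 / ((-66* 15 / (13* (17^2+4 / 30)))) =-1578668 / 7425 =-212.62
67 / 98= 0.68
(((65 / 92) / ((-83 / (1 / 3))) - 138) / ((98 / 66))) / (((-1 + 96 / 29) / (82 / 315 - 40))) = 6312055734149 / 3948365610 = 1598.65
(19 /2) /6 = 19 /12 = 1.58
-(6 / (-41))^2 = -36 / 1681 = -0.02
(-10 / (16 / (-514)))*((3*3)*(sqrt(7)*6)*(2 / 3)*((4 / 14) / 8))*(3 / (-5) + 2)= 2313*sqrt(7) / 4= 1529.91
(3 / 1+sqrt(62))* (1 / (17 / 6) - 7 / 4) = -95* sqrt(62) / 68 - 285 / 68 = -15.19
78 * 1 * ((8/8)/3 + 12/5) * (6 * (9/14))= 28782/35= 822.34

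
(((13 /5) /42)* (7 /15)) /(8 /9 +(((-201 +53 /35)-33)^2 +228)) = 637 /1196840842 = 0.00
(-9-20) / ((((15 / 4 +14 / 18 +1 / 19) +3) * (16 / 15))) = -14877 / 4148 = -3.59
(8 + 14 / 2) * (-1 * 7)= -105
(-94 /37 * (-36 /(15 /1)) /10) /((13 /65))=564 /185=3.05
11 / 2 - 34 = -57 / 2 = -28.50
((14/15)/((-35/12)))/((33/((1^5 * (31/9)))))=-0.03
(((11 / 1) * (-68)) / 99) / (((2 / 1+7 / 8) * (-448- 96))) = 0.00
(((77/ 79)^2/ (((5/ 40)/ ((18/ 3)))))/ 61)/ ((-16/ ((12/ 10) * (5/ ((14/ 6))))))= -45738/ 380701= -0.12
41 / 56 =0.73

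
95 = 95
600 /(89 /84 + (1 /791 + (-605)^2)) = 5695200 /3474319369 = 0.00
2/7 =0.29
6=6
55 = 55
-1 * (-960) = 960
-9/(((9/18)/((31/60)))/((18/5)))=-837/25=-33.48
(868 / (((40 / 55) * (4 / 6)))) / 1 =7161 / 4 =1790.25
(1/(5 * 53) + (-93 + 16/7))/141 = -168268/261555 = -0.64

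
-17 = -17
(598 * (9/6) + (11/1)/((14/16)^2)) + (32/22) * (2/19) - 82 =8495119/10241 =829.52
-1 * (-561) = 561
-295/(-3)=295/3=98.33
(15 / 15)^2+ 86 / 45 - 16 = -589 / 45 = -13.09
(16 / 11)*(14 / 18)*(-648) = -8064 / 11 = -733.09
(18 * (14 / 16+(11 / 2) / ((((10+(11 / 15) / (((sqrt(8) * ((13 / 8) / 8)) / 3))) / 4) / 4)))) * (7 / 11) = 508218417 / 3966028-2882880 * sqrt(2) / 90137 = 82.91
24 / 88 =3 / 11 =0.27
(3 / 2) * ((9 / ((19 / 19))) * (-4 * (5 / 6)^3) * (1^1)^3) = -31.25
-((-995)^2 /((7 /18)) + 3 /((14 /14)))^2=-317569186661841 /49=-6481003809425.33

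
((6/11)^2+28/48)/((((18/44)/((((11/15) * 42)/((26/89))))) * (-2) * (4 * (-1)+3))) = 796817/7020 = 113.51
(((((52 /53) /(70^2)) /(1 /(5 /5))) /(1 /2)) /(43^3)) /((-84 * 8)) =-13 /1734429303600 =-0.00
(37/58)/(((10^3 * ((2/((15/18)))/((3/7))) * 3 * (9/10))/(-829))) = -30673/876960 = -0.03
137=137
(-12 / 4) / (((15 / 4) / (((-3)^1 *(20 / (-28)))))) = -1.71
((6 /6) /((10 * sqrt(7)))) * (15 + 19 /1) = 17 * sqrt(7) /35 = 1.29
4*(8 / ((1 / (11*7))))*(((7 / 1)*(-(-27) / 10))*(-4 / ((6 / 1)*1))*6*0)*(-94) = 0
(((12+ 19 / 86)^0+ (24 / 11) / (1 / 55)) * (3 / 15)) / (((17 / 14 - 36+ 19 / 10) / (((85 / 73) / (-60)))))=0.01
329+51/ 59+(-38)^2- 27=103065/ 59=1746.86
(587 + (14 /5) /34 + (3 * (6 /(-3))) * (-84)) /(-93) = -11.73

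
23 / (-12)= -23 / 12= -1.92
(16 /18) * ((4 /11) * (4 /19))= 128 /1881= 0.07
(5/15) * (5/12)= 5/36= 0.14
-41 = -41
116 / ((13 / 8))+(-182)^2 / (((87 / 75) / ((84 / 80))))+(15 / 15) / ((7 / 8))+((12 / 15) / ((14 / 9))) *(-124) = 395740311 / 13195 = 29991.69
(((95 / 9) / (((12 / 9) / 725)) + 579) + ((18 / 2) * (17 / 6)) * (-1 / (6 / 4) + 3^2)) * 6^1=78373 / 2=39186.50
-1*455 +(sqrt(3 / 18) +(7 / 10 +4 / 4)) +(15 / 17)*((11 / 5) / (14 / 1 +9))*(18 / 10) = -1771809 / 3910 +sqrt(6) / 6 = -452.74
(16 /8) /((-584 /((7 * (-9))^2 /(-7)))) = 567 /292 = 1.94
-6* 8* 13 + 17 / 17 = -623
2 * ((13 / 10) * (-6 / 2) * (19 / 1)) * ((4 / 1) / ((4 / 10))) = -1482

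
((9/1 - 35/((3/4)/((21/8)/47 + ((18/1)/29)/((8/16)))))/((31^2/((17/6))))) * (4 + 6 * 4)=-16718429/3929529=-4.25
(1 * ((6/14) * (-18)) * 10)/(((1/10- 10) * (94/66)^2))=59400/15463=3.84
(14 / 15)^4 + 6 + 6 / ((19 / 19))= 645916 / 50625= 12.76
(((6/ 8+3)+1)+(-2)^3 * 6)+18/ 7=-1139/ 28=-40.68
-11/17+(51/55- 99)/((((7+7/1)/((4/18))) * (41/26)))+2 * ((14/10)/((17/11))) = 142913/805035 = 0.18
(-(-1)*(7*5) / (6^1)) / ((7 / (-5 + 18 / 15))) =-19 / 6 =-3.17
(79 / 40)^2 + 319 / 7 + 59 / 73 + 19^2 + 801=991160351 / 817600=1212.28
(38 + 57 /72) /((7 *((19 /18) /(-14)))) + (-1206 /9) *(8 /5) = -2879 /10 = -287.90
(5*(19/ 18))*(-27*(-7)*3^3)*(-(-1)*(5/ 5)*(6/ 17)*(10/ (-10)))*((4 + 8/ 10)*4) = -3102624/ 17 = -182507.29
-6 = -6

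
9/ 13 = 0.69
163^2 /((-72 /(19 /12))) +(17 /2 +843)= 230885 /864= 267.23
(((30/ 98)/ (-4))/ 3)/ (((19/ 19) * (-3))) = 0.01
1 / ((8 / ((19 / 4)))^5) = 2476099 / 33554432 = 0.07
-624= -624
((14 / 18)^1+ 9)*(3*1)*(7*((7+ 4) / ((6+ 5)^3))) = 1.70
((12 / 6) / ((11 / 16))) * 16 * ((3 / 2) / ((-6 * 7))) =-128 / 77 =-1.66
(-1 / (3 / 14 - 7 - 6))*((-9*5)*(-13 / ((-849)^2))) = 910 / 14335931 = 0.00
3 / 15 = 1 / 5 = 0.20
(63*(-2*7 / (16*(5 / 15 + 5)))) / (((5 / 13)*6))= -5733 / 1280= -4.48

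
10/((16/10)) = 25/4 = 6.25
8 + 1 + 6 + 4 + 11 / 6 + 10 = 185 / 6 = 30.83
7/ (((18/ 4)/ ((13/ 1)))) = 182/ 9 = 20.22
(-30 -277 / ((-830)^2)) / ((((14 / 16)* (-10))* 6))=20667277 / 36167250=0.57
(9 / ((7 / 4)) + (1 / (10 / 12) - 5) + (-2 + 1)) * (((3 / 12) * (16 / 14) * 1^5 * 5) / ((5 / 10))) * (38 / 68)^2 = 4332 / 14161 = 0.31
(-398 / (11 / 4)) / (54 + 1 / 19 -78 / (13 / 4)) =-30248 / 6281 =-4.82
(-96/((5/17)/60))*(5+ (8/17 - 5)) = -9216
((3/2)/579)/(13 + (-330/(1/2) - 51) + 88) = -1/235460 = -0.00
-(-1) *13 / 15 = 13 / 15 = 0.87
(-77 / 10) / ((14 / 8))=-4.40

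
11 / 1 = 11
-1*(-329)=329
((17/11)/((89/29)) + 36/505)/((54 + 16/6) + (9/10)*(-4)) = 852627/78707684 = 0.01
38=38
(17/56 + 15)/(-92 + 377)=857/15960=0.05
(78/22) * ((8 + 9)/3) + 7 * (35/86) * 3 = 27091/946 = 28.64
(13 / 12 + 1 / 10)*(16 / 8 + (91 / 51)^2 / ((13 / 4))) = 55025 / 15606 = 3.53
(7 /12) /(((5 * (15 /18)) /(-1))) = -7 /50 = -0.14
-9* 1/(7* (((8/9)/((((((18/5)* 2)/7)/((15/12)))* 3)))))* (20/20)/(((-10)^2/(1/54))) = -81/122500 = -0.00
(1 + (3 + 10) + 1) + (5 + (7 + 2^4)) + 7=50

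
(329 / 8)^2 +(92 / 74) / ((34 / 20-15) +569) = 22255353209 / 13158976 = 1691.27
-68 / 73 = -0.93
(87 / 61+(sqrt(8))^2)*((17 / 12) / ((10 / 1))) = 1955 / 1464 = 1.34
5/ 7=0.71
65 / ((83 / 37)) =2405 / 83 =28.98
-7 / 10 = -0.70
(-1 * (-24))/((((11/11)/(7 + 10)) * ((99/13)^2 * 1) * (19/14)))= 321776/62073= 5.18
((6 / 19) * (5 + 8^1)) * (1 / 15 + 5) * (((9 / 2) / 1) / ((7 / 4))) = 1872 / 35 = 53.49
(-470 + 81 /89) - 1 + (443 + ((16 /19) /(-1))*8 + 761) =1229650 /1691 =727.17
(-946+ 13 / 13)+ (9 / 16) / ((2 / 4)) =-7551 / 8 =-943.88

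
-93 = -93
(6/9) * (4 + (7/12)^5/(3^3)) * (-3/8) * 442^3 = -86404892.14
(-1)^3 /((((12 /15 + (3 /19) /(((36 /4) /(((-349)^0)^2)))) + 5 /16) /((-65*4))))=1185600 /5153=230.08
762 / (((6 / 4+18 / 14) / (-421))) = -1497076 / 13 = -115159.69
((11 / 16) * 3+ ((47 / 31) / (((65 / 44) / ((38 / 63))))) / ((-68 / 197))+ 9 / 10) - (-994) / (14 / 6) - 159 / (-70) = 2118309911 / 4932720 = 429.44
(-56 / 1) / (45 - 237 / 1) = 7 / 24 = 0.29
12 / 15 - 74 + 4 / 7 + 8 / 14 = -2522 / 35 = -72.06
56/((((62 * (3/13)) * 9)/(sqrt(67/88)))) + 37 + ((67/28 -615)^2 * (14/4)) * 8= 91 * sqrt(1474)/9207 + 294226445/28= 10508087.70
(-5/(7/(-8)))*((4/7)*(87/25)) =2784/245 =11.36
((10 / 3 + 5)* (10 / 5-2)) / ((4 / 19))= 0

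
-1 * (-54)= 54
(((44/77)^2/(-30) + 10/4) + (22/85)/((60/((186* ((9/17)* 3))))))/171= 7994113/363229650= 0.02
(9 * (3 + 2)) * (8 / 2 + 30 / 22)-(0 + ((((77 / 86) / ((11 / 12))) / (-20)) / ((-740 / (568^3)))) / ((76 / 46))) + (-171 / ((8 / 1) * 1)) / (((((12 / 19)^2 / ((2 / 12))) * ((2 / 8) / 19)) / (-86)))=40935236160629 / 798045600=51294.36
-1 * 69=-69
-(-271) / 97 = 271 / 97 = 2.79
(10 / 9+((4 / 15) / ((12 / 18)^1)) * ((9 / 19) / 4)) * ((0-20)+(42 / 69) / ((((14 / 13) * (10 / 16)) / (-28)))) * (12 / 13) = -20649944 / 426075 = -48.47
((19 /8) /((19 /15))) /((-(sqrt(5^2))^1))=-3 /8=-0.38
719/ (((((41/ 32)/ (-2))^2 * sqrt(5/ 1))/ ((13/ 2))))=19142656 * sqrt(5)/ 8405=5092.72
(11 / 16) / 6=11 / 96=0.11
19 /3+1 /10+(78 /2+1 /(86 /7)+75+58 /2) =96437 /645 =149.51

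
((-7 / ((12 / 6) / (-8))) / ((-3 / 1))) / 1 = -28 / 3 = -9.33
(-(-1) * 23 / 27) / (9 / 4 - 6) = -92 / 405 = -0.23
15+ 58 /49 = 793 /49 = 16.18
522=522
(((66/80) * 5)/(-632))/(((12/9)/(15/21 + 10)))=-7425/141568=-0.05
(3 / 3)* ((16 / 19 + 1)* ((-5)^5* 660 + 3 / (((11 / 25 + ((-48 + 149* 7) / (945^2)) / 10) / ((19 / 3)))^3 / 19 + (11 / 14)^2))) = -1225558876179181223893729687500 / 322572100567976659335889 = -3799333.15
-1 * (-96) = 96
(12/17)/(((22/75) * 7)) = 450/1309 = 0.34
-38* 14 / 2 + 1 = -265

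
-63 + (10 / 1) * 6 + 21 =18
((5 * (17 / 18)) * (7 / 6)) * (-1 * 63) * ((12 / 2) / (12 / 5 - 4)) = 20825 / 16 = 1301.56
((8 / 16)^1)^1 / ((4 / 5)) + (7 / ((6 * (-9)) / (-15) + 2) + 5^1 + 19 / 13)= 867 / 104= 8.34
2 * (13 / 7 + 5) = 96 / 7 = 13.71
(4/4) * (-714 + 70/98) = -4993/7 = -713.29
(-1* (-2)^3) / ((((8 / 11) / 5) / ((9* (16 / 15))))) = 528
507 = 507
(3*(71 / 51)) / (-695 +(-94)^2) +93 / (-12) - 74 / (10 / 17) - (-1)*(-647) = -2160514147 / 2767940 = -780.55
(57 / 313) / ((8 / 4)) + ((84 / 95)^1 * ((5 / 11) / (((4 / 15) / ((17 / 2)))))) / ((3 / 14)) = 7833783 / 130834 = 59.88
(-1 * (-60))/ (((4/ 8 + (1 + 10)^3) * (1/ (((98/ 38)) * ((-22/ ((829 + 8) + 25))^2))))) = 711480/ 9398949317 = 0.00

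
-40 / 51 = -0.78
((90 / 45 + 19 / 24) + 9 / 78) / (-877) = -907 / 273624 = -0.00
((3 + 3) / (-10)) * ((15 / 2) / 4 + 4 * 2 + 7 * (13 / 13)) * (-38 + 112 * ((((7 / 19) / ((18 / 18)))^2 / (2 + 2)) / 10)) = 687528 / 1805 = 380.90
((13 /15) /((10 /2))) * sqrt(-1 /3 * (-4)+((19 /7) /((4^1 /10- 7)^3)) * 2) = 13 * sqrt(76382922) /571725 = 0.20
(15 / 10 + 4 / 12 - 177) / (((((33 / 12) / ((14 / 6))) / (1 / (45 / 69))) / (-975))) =21997430 / 99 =222196.26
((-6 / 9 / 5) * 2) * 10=-8 / 3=-2.67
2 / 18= 1 / 9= 0.11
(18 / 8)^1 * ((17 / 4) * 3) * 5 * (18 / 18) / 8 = 2295 / 128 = 17.93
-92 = -92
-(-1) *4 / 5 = 4 / 5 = 0.80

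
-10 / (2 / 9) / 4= -45 / 4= -11.25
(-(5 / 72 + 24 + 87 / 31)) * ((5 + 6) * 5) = -3299285 / 2232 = -1478.17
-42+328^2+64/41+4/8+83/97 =855412267/7954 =107544.92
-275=-275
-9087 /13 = -699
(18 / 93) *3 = 18 / 31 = 0.58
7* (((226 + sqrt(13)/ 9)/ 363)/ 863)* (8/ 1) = 56* sqrt(13)/ 2819421 + 12656/ 313269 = 0.04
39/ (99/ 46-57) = -598/ 841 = -0.71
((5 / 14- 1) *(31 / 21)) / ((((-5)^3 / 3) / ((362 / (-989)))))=-0.01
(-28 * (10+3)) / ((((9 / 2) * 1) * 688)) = -91 / 774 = -0.12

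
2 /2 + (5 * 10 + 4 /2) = 53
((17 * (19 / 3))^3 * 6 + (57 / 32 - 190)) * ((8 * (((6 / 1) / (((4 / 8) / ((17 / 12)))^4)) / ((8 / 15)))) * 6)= 900621509480005 / 3456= 260596501585.65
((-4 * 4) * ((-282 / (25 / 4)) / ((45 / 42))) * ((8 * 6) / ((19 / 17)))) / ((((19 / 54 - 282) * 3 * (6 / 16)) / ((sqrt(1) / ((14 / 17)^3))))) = -163.52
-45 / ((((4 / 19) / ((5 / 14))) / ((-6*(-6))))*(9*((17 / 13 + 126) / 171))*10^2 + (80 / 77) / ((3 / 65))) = -29270241 / 21778520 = -1.34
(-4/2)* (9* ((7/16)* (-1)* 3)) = 189/8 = 23.62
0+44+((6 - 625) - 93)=-668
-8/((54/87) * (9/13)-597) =3016/224907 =0.01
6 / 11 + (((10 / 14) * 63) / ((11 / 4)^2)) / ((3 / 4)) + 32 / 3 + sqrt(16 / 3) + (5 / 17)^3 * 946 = 4 * sqrt(3) / 3 + 77070100 / 1783419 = 45.52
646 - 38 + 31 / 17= 609.82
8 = 8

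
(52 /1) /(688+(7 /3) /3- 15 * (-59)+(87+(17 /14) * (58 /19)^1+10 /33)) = 342342 /10960129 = 0.03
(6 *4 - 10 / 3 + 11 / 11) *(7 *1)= 455 / 3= 151.67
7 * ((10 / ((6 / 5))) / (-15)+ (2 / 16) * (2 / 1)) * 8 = -154 / 9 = -17.11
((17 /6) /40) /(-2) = -17 /480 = -0.04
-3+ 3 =0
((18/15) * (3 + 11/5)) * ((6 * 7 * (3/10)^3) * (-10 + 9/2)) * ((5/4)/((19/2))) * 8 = -486486/11875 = -40.97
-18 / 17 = -1.06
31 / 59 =0.53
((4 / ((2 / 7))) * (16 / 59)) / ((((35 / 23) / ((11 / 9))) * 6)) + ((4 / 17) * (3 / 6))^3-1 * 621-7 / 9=-24311484436 / 39132045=-621.27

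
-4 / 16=-1 / 4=-0.25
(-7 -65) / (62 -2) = -6 / 5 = -1.20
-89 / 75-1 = -164 / 75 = -2.19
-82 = -82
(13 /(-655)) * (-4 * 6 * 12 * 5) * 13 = 48672 /131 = 371.54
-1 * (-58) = 58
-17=-17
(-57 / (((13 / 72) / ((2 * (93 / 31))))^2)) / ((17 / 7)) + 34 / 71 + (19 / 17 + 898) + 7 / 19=-96962581200 / 3875677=-25018.23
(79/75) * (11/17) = 869/1275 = 0.68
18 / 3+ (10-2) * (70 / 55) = 178 / 11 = 16.18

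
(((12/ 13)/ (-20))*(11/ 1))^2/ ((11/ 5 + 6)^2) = 1089/ 284089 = 0.00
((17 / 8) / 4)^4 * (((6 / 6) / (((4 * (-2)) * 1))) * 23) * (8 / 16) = -1920983 / 16777216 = -0.11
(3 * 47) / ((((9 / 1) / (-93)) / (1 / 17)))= -1457 / 17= -85.71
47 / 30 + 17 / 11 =1027 / 330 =3.11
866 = 866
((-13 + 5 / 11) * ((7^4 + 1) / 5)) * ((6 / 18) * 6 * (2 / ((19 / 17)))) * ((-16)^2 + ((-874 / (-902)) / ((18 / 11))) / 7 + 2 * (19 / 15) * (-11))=-22145419428632 / 4498725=-4922599.05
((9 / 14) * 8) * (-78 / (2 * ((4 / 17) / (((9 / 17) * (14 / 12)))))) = -1053 / 2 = -526.50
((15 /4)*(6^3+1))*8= 6510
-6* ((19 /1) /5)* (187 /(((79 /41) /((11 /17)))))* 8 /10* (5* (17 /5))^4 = -188942542536 /1975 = -95667110.14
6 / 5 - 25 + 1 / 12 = -1423 / 60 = -23.72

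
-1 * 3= -3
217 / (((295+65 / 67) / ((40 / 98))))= 4154 / 13881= 0.30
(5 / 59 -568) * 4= -134028 / 59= -2271.66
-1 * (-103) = 103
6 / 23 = 0.26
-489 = -489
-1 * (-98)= 98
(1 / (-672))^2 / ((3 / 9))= 1 / 150528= 0.00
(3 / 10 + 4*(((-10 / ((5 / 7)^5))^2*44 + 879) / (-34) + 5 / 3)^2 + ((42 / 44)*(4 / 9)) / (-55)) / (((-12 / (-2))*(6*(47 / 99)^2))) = 18868625576038797053477 / 2696533203125000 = 6997364.45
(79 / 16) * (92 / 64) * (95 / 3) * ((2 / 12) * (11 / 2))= 1898765 / 9216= 206.03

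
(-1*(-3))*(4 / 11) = 12 / 11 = 1.09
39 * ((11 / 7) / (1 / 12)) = 5148 / 7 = 735.43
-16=-16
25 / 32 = 0.78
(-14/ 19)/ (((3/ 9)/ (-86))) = 3612/ 19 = 190.11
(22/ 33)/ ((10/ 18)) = 6/ 5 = 1.20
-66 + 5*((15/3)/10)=-63.50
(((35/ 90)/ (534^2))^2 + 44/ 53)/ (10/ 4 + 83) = 1159211590456613/ 119385620957781216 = 0.01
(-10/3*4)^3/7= -64000/189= -338.62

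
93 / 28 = 3.32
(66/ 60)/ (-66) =-1/ 60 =-0.02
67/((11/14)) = 938/11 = 85.27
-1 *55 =-55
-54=-54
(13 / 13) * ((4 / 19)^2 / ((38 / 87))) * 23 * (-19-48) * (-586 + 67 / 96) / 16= 2511030221 / 438976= 5720.20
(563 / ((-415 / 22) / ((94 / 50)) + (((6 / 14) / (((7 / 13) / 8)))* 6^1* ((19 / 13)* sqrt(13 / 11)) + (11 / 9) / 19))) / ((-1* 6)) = -35752789397378592* sqrt(143) / 269116451397008927 - 70219369141403097 / 269116451397008927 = -1.85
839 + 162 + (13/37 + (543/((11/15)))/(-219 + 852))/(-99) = 8510194195/8501823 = 1000.98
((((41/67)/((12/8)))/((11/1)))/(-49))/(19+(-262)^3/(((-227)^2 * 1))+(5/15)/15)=31690335/13816904870384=0.00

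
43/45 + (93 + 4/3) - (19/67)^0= 4243/45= 94.29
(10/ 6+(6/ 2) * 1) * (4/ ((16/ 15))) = 17.50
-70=-70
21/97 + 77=7490/97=77.22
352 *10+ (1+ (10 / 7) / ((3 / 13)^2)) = 223513 / 63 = 3547.83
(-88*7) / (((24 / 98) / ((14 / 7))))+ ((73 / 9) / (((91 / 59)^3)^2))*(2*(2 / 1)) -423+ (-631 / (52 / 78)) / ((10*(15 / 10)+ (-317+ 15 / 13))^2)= -852302889148665200930875 / 156349497915868045698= -5451.27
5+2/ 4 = 11/ 2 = 5.50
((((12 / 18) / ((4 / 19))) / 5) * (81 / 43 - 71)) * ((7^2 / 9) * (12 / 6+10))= -2859.88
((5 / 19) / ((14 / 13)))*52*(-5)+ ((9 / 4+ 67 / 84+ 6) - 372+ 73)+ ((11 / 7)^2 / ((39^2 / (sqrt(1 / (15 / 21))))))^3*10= -141041 / 399+ 3543122*sqrt(35) / 295697631955635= -353.49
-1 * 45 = -45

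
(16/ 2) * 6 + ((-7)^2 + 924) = 1021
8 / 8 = 1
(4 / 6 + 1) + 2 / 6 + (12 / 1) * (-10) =-118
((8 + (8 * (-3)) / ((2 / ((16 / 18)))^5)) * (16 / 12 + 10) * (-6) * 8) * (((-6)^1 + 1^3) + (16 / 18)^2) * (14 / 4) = 96916935808 / 1594323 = 60788.77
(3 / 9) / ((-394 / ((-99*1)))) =33 / 394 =0.08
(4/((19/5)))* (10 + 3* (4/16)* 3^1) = 245/19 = 12.89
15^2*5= 1125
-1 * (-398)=398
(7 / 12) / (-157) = -0.00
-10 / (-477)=10 / 477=0.02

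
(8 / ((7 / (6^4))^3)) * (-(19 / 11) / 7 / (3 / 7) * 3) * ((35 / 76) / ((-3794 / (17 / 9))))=20558499840 / 1022483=20106.45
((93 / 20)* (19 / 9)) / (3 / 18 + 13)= 0.75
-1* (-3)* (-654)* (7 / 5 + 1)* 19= -447336 / 5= -89467.20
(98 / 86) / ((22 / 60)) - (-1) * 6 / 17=27828 / 8041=3.46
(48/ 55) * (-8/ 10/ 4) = -48/ 275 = -0.17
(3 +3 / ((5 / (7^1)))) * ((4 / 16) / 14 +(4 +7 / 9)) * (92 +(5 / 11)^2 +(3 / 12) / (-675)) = 10401310549 / 3267000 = 3183.75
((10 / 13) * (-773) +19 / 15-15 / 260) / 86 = -462857 / 67080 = -6.90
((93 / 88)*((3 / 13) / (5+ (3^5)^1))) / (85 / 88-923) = -9 / 8438456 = -0.00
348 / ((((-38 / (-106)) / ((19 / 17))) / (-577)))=-10642188 / 17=-626011.06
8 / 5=1.60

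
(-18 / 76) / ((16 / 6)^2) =-81 / 2432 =-0.03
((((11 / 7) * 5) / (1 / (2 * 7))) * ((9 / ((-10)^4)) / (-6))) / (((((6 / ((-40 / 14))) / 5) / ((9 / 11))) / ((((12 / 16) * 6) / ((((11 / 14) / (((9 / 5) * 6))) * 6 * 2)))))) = 729 / 4400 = 0.17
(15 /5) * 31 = 93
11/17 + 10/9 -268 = -40735/153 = -266.24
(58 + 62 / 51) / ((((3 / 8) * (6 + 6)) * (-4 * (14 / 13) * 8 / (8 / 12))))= -9815 / 38556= -0.25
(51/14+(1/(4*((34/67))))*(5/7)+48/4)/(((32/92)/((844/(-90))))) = -73896631/171360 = -431.24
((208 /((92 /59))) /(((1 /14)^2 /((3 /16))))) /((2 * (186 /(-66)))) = -1240239 /1426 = -869.73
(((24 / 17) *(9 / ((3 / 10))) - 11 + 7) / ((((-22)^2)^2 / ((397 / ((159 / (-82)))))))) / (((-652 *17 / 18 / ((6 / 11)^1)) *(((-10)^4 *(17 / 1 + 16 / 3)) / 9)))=3955311 / 3305536343780000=0.00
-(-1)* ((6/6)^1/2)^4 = 1/16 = 0.06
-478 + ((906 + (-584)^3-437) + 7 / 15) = -2987650688 / 15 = -199176712.53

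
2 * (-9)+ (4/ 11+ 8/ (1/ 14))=1038/ 11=94.36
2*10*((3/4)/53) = 15/53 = 0.28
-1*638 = -638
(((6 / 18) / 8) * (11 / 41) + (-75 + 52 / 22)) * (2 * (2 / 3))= -786095 / 8118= -96.83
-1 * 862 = -862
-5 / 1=-5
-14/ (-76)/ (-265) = -7/ 10070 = -0.00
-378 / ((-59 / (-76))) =-28728 / 59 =-486.92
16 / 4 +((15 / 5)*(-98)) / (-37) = 442 / 37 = 11.95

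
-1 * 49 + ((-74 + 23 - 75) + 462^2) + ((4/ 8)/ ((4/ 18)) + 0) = 853085/ 4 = 213271.25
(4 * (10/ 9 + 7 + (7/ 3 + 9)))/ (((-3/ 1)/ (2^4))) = -11200/ 27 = -414.81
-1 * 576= -576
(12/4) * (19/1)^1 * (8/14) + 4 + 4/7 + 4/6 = 794/21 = 37.81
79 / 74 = 1.07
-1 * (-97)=97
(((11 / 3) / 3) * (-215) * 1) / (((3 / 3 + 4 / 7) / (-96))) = 48160 / 3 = 16053.33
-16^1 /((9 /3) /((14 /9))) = -224 /27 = -8.30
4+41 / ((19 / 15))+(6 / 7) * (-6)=4153 / 133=31.23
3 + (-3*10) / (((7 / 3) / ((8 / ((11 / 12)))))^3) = -715266561 / 456533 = -1566.74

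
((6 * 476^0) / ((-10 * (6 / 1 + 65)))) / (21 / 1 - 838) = 0.00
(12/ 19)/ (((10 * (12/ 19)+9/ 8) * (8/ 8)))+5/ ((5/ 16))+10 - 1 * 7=7195/ 377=19.08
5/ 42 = 0.12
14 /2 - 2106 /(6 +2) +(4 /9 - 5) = -9389 /36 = -260.81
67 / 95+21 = 2062 / 95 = 21.71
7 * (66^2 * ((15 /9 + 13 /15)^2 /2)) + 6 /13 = 31799918 /325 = 97845.90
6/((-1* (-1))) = 6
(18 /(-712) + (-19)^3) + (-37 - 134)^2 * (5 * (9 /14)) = 217127719 /2492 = 87129.90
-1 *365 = -365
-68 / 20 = -17 / 5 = -3.40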